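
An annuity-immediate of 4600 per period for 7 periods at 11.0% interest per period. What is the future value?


FV = PMT * ((1+i)^n - 1) / i
= 4600 * ((1.11)^7 - 1) / 0.11
= 4600 * (2.07616 - 1) / 0.11
= 45003.0609


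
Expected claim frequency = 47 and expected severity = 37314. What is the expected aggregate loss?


E[S] = E[N] * E[X]
= 47 * 37314
= 1.7538e+06


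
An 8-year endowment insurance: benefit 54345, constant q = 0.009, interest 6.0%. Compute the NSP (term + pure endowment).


Term component = 2951.3849
Pure endowment = 8_p_x * v^8 * benefit = 0.930228 * 0.627412 * 54345 = 31717.7161
NSP = 34669.1009


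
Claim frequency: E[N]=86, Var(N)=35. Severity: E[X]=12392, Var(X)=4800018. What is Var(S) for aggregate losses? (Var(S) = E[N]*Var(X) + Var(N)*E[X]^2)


Var(S) = E[N]*Var(X) + Var(N)*E[X]^2
= 86*4800018 + 35*12392^2
= 412801548 + 5374658240
= 5.7875e+09


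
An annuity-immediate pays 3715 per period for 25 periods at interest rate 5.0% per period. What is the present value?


PV = PMT * (1 - (1+i)^(-n)) / i
= 3715 * (1 - (1+0.05)^(-25)) / 0.05
= 3715 * (1 - 0.295303) / 0.05
= 3715 * 14.093945
= 52359.0041


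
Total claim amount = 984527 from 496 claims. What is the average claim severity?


severity = total / number
= 984527 / 496
= 1984.9335


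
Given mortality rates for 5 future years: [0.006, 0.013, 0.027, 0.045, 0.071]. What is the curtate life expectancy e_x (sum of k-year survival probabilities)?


e_x = sum_{k=1}^{n} k_p_x
k_p_x values:
  1_p_x = 0.994
  2_p_x = 0.981078
  3_p_x = 0.954589
  4_p_x = 0.911632
  5_p_x = 0.846906
e_x = 4.6882


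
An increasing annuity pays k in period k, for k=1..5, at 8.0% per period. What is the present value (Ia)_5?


(Ia)_n = sum_{k=1}^{n} k * v^k, v = 1/(1+i)
v = 0.925926
Sum computed term by term:
(Ia)_5 = 11.3651


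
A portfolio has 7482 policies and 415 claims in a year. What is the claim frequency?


frequency = claims / policies
= 415 / 7482
= 0.0555


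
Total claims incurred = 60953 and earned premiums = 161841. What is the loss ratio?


Loss ratio = claims / premiums
= 60953 / 161841
= 0.3766


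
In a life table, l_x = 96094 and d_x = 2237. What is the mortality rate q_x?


q_x = d_x / l_x
= 2237 / 96094
= 0.0233


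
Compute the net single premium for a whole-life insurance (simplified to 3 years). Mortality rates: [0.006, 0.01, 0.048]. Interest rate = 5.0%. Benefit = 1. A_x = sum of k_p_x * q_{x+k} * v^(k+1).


v = 0.952381
Year 0: k_p_x=1.0, q=0.006, term=0.005714
Year 1: k_p_x=0.994, q=0.01, term=0.009016
Year 2: k_p_x=0.98406, q=0.048, term=0.040803
A_x = 0.0555


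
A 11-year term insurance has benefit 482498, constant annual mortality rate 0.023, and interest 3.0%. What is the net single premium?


NSP = benefit * sum_{k=0}^{n-1} k_p_x * q * v^(k+1)
With constant q=0.023, v=0.970874
Sum = 0.191255
NSP = 482498 * 0.191255
= 92280.1764


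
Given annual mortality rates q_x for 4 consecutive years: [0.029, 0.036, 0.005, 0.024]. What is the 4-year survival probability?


p_k = 1 - q_k for each year
Survival = product of (1 - q_k)
= 0.971 * 0.964 * 0.995 * 0.976
= 0.909


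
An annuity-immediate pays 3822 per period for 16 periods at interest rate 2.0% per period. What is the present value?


PV = PMT * (1 - (1+i)^(-n)) / i
= 3822 * (1 - (1+0.02)^(-16)) / 0.02
= 3822 * (1 - 0.728446) / 0.02
= 3822 * 13.577709
= 51894.005


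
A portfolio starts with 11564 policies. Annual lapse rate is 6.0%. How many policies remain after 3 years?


remaining = initial * (1 - lapse)^years
= 11564 * (1 - 0.06)^3
= 11564 * 0.830584
= 9604.8734


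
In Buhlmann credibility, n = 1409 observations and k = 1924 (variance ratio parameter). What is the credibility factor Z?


Z = n / (n + k)
= 1409 / (1409 + 1924)
= 1409 / 3333
= 0.4227


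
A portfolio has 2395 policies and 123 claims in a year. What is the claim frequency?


frequency = claims / policies
= 123 / 2395
= 0.0514


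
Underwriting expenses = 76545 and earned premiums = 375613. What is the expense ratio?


Expense ratio = expenses / premiums
= 76545 / 375613
= 0.2038


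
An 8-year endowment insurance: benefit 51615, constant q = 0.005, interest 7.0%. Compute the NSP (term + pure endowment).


Term component = 1517.0265
Pure endowment = 8_p_x * v^8 * benefit = 0.960693 * 0.582009 * 51615 = 28859.6032
NSP = 30376.6297


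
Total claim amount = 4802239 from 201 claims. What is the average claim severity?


severity = total / number
= 4802239 / 201
= 23891.7363


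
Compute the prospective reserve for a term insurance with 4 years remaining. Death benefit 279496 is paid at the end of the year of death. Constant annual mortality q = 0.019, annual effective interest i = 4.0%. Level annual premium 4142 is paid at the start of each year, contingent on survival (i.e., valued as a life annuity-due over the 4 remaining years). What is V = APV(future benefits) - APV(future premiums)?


v = 1/(1+i) = 0.961538
APV(future benefits) per unit = sum_{k=0}^{3} k_p_x * q * v^(k+1) = 0.06709
APV(future benefits) = 279496 * 0.06709 = 18751.4458
Life annuity-due factor ä_{x:4} = sum_{k=0}^{3} k_p_x * v^k = 3.672306
APV(future premiums) = 4142 * 3.672306 = 15210.6928
V = 18751.4458 - 15210.6928
= 3540.753


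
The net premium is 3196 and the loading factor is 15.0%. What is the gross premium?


Gross = net * (1 + loading)
= 3196 * (1 + 0.15)
= 3196 * 1.15
= 3675.4


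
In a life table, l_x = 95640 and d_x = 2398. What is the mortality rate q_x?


q_x = d_x / l_x
= 2398 / 95640
= 0.0251


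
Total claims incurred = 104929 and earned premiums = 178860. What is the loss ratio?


Loss ratio = claims / premiums
= 104929 / 178860
= 0.5867


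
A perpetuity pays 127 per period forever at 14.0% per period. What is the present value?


PV = PMT / i
= 127 / 0.14
= 907.1429


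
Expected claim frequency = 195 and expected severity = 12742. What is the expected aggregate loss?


E[S] = E[N] * E[X]
= 195 * 12742
= 2.4847e+06


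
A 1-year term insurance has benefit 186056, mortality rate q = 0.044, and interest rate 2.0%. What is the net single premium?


NSP = benefit * q * v
v = 1/(1+i) = 0.980392
NSP = 186056 * 0.044 * 0.980392
= 8025.9451


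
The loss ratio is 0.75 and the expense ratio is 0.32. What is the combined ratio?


Combined ratio = loss ratio + expense ratio
= 0.75 + 0.32
= 1.07


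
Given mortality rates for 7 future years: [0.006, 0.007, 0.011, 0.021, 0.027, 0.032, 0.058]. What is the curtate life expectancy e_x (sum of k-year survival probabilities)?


e_x = sum_{k=1}^{n} k_p_x
k_p_x values:
  1_p_x = 0.994
  2_p_x = 0.987042
  3_p_x = 0.976185
  4_p_x = 0.955685
  5_p_x = 0.929881
  6_p_x = 0.900125
  7_p_x = 0.847918
e_x = 6.5908


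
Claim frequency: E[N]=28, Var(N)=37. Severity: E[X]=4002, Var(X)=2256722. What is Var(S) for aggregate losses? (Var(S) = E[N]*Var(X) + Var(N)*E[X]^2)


Var(S) = E[N]*Var(X) + Var(N)*E[X]^2
= 28*2256722 + 37*4002^2
= 63188216 + 592592148
= 6.5578e+08


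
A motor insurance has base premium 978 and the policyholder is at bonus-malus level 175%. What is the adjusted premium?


adjusted = base * BM_level / 100
= 978 * 175 / 100
= 978 * 1.75
= 1711.5


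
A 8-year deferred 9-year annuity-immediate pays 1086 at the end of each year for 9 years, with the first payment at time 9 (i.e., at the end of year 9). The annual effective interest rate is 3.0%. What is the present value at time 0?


PV at time 8 of the 9-year annuity-immediate:
a_n = 1086 * (1-(1+0.03)^(-9))/0.03 = 8455.7143
Discount back 8 years to time 0:
PV = 8455.7143 * (1+0.03)^(-8)
= 8455.7143 * 0.789409
= 6675.0189


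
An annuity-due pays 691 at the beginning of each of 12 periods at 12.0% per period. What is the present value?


PV_due = PMT * (1-(1+i)^(-n))/i * (1+i)
PV_immediate = 4280.3126
PV_due = 4280.3126 * 1.12
= 4793.9501


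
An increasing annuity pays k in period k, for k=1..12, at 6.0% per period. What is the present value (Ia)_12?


(Ia)_n = sum_{k=1}^{n} k * v^k, v = 1/(1+i)
v = 0.943396
Sum computed term by term:
(Ia)_12 = 48.7207


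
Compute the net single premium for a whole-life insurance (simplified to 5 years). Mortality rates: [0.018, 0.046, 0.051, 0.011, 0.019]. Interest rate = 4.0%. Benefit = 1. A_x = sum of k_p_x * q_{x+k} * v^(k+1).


v = 0.961538
Year 0: k_p_x=1.0, q=0.018, term=0.017308
Year 1: k_p_x=0.982, q=0.046, term=0.041764
Year 2: k_p_x=0.936828, q=0.051, term=0.042475
Year 3: k_p_x=0.88905, q=0.011, term=0.00836
Year 4: k_p_x=0.87927, q=0.019, term=0.013731
A_x = 0.1236


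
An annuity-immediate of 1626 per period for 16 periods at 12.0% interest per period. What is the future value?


FV = PMT * ((1+i)^n - 1) / i
= 1626 * ((1.12)^16 - 1) / 0.12
= 1626 * (6.130394 - 1) / 0.12
= 69516.834


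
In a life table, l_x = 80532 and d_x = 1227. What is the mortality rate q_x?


q_x = d_x / l_x
= 1227 / 80532
= 0.0152


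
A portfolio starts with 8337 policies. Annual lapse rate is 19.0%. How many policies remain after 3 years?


remaining = initial * (1 - lapse)^years
= 8337 * (1 - 0.19)^3
= 8337 * 0.531441
= 4430.6236


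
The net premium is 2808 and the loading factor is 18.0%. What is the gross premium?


Gross = net * (1 + loading)
= 2808 * (1 + 0.18)
= 2808 * 1.18
= 3313.44


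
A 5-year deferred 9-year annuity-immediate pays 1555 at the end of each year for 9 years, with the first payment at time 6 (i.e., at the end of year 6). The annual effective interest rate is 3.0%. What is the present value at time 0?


PV at time 5 of the 9-year annuity-immediate:
a_n = 1555 * (1-(1+0.03)^(-9))/0.03 = 12107.3994
Discount back 5 years to time 0:
PV = 12107.3994 * (1+0.03)^(-5)
= 12107.3994 * 0.862609
= 10443.9491


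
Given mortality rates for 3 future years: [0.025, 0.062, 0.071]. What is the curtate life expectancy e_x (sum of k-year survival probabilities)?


e_x = sum_{k=1}^{n} k_p_x
k_p_x values:
  1_p_x = 0.975
  2_p_x = 0.91455
  3_p_x = 0.849617
e_x = 2.7392


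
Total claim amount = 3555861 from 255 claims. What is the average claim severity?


severity = total / number
= 3555861 / 255
= 13944.5529


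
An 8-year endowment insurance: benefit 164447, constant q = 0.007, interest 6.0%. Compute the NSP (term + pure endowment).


Term component = 6990.5119
Pure endowment = 8_p_x * v^8 * benefit = 0.945353 * 0.627412 * 164447 = 97537.8146
NSP = 104528.3266


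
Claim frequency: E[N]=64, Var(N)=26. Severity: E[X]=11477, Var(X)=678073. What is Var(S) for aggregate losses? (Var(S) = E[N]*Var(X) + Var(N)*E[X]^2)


Var(S) = E[N]*Var(X) + Var(N)*E[X]^2
= 64*678073 + 26*11477^2
= 43396672 + 3424759754
= 3.4682e+09


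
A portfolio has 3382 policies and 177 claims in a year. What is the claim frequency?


frequency = claims / policies
= 177 / 3382
= 0.0523


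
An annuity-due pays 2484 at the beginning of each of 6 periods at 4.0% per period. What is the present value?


PV_due = PMT * (1-(1+i)^(-n))/i * (1+i)
PV_immediate = 13021.468
PV_due = 13021.468 * 1.04
= 13542.3267


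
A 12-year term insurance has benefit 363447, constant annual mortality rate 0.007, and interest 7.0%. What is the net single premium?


NSP = benefit * sum_{k=0}^{n-1} k_p_x * q * v^(k+1)
With constant q=0.007, v=0.934579
Sum = 0.053807
NSP = 363447 * 0.053807
= 19556.161


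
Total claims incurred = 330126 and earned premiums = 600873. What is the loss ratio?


Loss ratio = claims / premiums
= 330126 / 600873
= 0.5494


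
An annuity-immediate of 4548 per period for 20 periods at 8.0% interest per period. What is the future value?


FV = PMT * ((1+i)^n - 1) / i
= 4548 * ((1.08)^20 - 1) / 0.08
= 4548 * (4.660957 - 1) / 0.08
= 208125.4136


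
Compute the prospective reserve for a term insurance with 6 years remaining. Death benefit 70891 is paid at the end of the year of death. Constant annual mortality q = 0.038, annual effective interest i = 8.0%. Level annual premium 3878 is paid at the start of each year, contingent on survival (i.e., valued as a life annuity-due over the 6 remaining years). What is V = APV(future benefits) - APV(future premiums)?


v = 1/(1+i) = 0.925926
APV(future benefits) per unit = sum_{k=0}^{5} k_p_x * q * v^(k+1) = 0.161188
APV(future benefits) = 70891 * 0.161188 = 11426.7917
Life annuity-due factor ä_{x:6} = sum_{k=0}^{5} k_p_x * v^k = 4.581138
APV(future premiums) = 3878 * 4.581138 = 17765.6528
V = 11426.7917 - 17765.6528
= -6338.8611


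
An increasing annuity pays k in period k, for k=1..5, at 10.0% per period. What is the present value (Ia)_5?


(Ia)_n = sum_{k=1}^{n} k * v^k, v = 1/(1+i)
v = 0.909091
Sum computed term by term:
(Ia)_5 = 10.6526


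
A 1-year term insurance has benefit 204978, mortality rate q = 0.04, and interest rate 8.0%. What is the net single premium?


NSP = benefit * q * v
v = 1/(1+i) = 0.925926
NSP = 204978 * 0.04 * 0.925926
= 7591.7778


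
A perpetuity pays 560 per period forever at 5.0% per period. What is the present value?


PV = PMT / i
= 560 / 0.05
= 11200.0


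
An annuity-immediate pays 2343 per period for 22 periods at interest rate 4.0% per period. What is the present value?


PV = PMT * (1 - (1+i)^(-n)) / i
= 2343 * (1 - (1+0.04)^(-22)) / 0.04
= 2343 * (1 - 0.421955) / 0.04
= 2343 * 14.451115
= 33858.9632


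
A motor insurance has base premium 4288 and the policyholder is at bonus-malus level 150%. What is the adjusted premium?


adjusted = base * BM_level / 100
= 4288 * 150 / 100
= 4288 * 1.5
= 6432.0


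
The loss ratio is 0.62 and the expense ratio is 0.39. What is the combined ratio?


Combined ratio = loss ratio + expense ratio
= 0.62 + 0.39
= 1.01


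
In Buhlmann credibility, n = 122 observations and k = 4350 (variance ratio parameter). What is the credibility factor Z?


Z = n / (n + k)
= 122 / (122 + 4350)
= 122 / 4472
= 0.0273


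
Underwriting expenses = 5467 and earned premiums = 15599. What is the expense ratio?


Expense ratio = expenses / premiums
= 5467 / 15599
= 0.3505


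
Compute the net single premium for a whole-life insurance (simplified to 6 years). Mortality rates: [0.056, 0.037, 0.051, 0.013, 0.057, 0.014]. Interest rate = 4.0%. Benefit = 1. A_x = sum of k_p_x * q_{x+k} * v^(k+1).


v = 0.961538
Year 0: k_p_x=1.0, q=0.056, term=0.053846
Year 1: k_p_x=0.944, q=0.037, term=0.032293
Year 2: k_p_x=0.909072, q=0.051, term=0.041216
Year 3: k_p_x=0.862709, q=0.013, term=0.009587
Year 4: k_p_x=0.851494, q=0.057, term=0.039892
Year 5: k_p_x=0.802959, q=0.014, term=0.008884
A_x = 0.1857


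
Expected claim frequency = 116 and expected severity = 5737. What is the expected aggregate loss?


E[S] = E[N] * E[X]
= 116 * 5737
= 665492


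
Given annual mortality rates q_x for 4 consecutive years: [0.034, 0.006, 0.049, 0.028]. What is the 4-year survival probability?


p_k = 1 - q_k for each year
Survival = product of (1 - q_k)
= 0.966 * 0.994 * 0.951 * 0.972
= 0.8876


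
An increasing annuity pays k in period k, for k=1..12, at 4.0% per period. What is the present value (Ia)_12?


(Ia)_n = sum_{k=1}^{n} k * v^k, v = 1/(1+i)
v = 0.961538
Sum computed term by term:
(Ia)_12 = 56.6328


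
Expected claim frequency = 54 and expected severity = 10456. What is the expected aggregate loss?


E[S] = E[N] * E[X]
= 54 * 10456
= 564624


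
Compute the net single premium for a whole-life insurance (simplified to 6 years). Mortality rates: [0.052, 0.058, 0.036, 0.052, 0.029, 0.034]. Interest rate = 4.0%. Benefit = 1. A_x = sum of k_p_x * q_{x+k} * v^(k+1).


v = 0.961538
Year 0: k_p_x=1.0, q=0.052, term=0.05
Year 1: k_p_x=0.948, q=0.058, term=0.050836
Year 2: k_p_x=0.893016, q=0.036, term=0.02858
Year 3: k_p_x=0.860867, q=0.052, term=0.038265
Year 4: k_p_x=0.816102, q=0.029, term=0.019453
Year 5: k_p_x=0.792435, q=0.034, term=0.021293
A_x = 0.2084


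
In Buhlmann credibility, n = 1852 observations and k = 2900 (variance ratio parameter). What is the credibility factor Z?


Z = n / (n + k)
= 1852 / (1852 + 2900)
= 1852 / 4752
= 0.3897


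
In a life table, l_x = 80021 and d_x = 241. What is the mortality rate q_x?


q_x = d_x / l_x
= 241 / 80021
= 0.003


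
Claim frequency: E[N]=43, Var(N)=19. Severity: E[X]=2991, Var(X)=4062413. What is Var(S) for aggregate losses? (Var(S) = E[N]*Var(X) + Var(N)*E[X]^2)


Var(S) = E[N]*Var(X) + Var(N)*E[X]^2
= 43*4062413 + 19*2991^2
= 174683759 + 169975539
= 3.4466e+08


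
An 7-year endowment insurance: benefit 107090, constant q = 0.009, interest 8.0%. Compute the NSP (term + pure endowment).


Term component = 4898.0146
Pure endowment = 7_p_x * v^7 * benefit = 0.938676 * 0.58349 * 107090 = 58654.0779
NSP = 63552.0925


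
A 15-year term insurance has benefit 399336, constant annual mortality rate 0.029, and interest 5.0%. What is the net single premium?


NSP = benefit * sum_{k=0}^{n-1} k_p_x * q * v^(k+1)
With constant q=0.029, v=0.952381
Sum = 0.25353
NSP = 399336 * 0.25353
= 101243.6759


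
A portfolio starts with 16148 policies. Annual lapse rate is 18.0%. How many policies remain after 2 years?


remaining = initial * (1 - lapse)^years
= 16148 * (1 - 0.18)^2
= 16148 * 0.6724
= 10857.9152


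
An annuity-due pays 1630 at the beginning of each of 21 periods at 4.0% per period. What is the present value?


PV_due = PMT * (1-(1+i)^(-n))/i * (1+i)
PV_immediate = 22867.5307
PV_due = 22867.5307 * 1.04
= 23782.2319


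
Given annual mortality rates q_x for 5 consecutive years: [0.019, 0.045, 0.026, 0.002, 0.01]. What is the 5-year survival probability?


p_k = 1 - q_k for each year
Survival = product of (1 - q_k)
= 0.981 * 0.955 * 0.974 * 0.998 * 0.99
= 0.9016


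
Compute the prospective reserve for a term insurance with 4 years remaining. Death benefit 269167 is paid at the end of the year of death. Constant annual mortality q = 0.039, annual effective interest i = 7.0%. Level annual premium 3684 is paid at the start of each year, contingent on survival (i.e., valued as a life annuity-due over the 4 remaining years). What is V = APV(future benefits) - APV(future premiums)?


v = 1/(1+i) = 0.934579
APV(future benefits) per unit = sum_{k=0}^{3} k_p_x * q * v^(k+1) = 0.124991
APV(future benefits) = 269167 * 0.124991 = 33643.4227
Life annuity-due factor ä_{x:4} = sum_{k=0}^{3} k_p_x * v^k = 3.429237
APV(future premiums) = 3684 * 3.429237 = 12633.3099
V = 33643.4227 - 12633.3099
= 21010.1128


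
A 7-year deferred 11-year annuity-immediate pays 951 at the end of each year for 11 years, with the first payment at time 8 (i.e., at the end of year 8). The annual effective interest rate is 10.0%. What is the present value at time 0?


PV at time 7 of the 11-year annuity-immediate:
a_n = 951 * (1-(1+0.1)^(-11))/0.1 = 6176.803
Discount back 7 years to time 0:
PV = 6176.803 * (1+0.1)^(-7)
= 6176.803 * 0.513158
= 3169.6766


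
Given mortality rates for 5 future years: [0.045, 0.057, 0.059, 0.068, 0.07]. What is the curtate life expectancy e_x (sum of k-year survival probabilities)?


e_x = sum_{k=1}^{n} k_p_x
k_p_x values:
  1_p_x = 0.955
  2_p_x = 0.900565
  3_p_x = 0.847432
  4_p_x = 0.789806
  5_p_x = 0.73452
e_x = 4.2273


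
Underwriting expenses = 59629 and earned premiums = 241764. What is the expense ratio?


Expense ratio = expenses / premiums
= 59629 / 241764
= 0.2466


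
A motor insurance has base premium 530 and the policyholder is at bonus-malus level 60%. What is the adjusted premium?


adjusted = base * BM_level / 100
= 530 * 60 / 100
= 530 * 0.6
= 318.0


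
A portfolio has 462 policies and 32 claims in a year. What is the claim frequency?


frequency = claims / policies
= 32 / 462
= 0.0693


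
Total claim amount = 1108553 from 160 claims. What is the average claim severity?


severity = total / number
= 1108553 / 160
= 6928.4563


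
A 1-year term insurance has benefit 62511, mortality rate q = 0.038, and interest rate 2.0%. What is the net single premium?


NSP = benefit * q * v
v = 1/(1+i) = 0.980392
NSP = 62511 * 0.038 * 0.980392
= 2328.8412


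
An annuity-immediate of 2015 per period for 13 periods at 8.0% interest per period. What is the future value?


FV = PMT * ((1+i)^n - 1) / i
= 2015 * ((1.08)^13 - 1) / 0.08
= 2015 * (2.719624 - 1) / 0.08
= 43313.0226


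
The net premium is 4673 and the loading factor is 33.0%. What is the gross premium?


Gross = net * (1 + loading)
= 4673 * (1 + 0.33)
= 4673 * 1.33
= 6215.09


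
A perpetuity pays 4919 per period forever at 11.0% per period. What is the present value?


PV = PMT / i
= 4919 / 0.11
= 44718.1818


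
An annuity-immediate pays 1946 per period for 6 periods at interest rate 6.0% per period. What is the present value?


PV = PMT * (1 - (1+i)^(-n)) / i
= 1946 * (1 - (1+0.06)^(-6)) / 0.06
= 1946 * (1 - 0.704961) / 0.06
= 1946 * 4.917324
= 9569.1131


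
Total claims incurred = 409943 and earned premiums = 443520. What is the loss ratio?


Loss ratio = claims / premiums
= 409943 / 443520
= 0.9243


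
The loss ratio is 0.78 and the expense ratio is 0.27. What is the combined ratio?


Combined ratio = loss ratio + expense ratio
= 0.78 + 0.27
= 1.05


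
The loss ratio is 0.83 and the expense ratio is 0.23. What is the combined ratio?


Combined ratio = loss ratio + expense ratio
= 0.83 + 0.23
= 1.06


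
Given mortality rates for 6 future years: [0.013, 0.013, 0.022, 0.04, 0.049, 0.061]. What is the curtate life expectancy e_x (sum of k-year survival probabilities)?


e_x = sum_{k=1}^{n} k_p_x
k_p_x values:
  1_p_x = 0.987
  2_p_x = 0.974169
  3_p_x = 0.952737
  4_p_x = 0.914628
  5_p_x = 0.869811
  6_p_x = 0.816753
e_x = 5.5151


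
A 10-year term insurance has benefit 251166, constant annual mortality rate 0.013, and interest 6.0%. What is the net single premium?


NSP = benefit * sum_{k=0}^{n-1} k_p_x * q * v^(k+1)
With constant q=0.013, v=0.943396
Sum = 0.090839
NSP = 251166 * 0.090839
= 22815.5764


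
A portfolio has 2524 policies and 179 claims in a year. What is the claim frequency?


frequency = claims / policies
= 179 / 2524
= 0.0709


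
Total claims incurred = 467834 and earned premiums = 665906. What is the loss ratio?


Loss ratio = claims / premiums
= 467834 / 665906
= 0.7026


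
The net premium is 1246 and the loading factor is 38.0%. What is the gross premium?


Gross = net * (1 + loading)
= 1246 * (1 + 0.38)
= 1246 * 1.38
= 1719.48


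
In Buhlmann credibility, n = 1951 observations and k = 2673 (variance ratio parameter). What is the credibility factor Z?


Z = n / (n + k)
= 1951 / (1951 + 2673)
= 1951 / 4624
= 0.4219


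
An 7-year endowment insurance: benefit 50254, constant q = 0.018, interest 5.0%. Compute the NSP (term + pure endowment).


Term component = 4977.4277
Pure endowment = 7_p_x * v^7 * benefit = 0.880604 * 0.710681 * 50254 = 31450.3843
NSP = 36427.812


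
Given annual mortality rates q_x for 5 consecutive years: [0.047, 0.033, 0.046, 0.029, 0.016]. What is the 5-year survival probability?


p_k = 1 - q_k for each year
Survival = product of (1 - q_k)
= 0.953 * 0.967 * 0.954 * 0.971 * 0.984
= 0.84


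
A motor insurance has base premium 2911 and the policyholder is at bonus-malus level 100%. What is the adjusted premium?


adjusted = base * BM_level / 100
= 2911 * 100 / 100
= 2911 * 1.0
= 2911.0


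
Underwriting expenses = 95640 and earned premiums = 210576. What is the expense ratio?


Expense ratio = expenses / premiums
= 95640 / 210576
= 0.4542


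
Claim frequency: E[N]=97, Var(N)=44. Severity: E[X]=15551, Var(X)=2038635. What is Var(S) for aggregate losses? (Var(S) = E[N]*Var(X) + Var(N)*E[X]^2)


Var(S) = E[N]*Var(X) + Var(N)*E[X]^2
= 97*2038635 + 44*15551^2
= 197747595 + 10640678444
= 1.0838e+10


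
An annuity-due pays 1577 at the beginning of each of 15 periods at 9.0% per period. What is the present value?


PV_due = PMT * (1-(1+i)^(-n))/i * (1+i)
PV_immediate = 12711.7057
PV_due = 12711.7057 * 1.09
= 13855.7592


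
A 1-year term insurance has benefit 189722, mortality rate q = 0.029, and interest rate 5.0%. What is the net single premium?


NSP = benefit * q * v
v = 1/(1+i) = 0.952381
NSP = 189722 * 0.029 * 0.952381
= 5239.941


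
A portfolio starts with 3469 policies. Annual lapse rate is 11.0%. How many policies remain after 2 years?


remaining = initial * (1 - lapse)^years
= 3469 * (1 - 0.11)^2
= 3469 * 0.7921
= 2747.7949


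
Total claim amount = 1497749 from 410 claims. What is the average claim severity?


severity = total / number
= 1497749 / 410
= 3653.0463


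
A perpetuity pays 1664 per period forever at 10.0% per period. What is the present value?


PV = PMT / i
= 1664 / 0.1
= 16640.0


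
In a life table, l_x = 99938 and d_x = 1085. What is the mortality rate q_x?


q_x = d_x / l_x
= 1085 / 99938
= 0.0109


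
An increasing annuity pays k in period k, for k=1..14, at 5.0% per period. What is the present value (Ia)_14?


(Ia)_n = sum_{k=1}^{n} k * v^k, v = 1/(1+i)
v = 0.952381
Sum computed term by term:
(Ia)_14 = 66.4524


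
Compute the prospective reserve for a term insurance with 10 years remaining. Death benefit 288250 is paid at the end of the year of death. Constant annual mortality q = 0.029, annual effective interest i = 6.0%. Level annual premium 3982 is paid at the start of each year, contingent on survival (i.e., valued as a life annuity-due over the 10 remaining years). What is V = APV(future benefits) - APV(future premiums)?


v = 1/(1+i) = 0.943396
APV(future benefits) per unit = sum_{k=0}^{9} k_p_x * q * v^(k+1) = 0.19028
APV(future benefits) = 288250 * 0.19028 = 54848.0806
Life annuity-due factor ä_{x:10} = sum_{k=0}^{9} k_p_x * v^k = 6.955046
APV(future premiums) = 3982 * 6.955046 = 27694.9918
V = 54848.0806 - 27694.9918
= 27153.0888


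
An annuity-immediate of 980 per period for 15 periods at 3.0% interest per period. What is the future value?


FV = PMT * ((1+i)^n - 1) / i
= 980 * ((1.03)^15 - 1) / 0.03
= 980 * (1.557967 - 1) / 0.03
= 18226.9356


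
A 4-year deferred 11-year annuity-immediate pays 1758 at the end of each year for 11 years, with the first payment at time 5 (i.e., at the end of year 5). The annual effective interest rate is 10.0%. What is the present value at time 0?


PV at time 4 of the 11-year annuity-immediate:
a_n = 1758 * (1-(1+0.1)^(-11))/0.1 = 11418.3172
Discount back 4 years to time 0:
PV = 11418.3172 * (1+0.1)^(-4)
= 11418.3172 * 0.683013
= 7798.8643


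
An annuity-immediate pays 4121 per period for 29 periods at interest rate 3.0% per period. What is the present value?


PV = PMT * (1 - (1+i)^(-n)) / i
= 4121 * (1 - (1+0.03)^(-29)) / 0.03
= 4121 * (1 - 0.424346) / 0.03
= 4121 * 19.188455
= 79075.6214


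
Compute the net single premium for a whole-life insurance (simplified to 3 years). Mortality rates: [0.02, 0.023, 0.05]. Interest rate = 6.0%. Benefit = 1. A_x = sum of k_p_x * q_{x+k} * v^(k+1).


v = 0.943396
Year 0: k_p_x=1.0, q=0.02, term=0.018868
Year 1: k_p_x=0.98, q=0.023, term=0.020061
Year 2: k_p_x=0.95746, q=0.05, term=0.040195
A_x = 0.0791


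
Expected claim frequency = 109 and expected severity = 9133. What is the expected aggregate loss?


E[S] = E[N] * E[X]
= 109 * 9133
= 995497


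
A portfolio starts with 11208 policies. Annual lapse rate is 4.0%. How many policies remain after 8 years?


remaining = initial * (1 - lapse)^years
= 11208 * (1 - 0.04)^8
= 11208 * 0.72139
= 8085.3344


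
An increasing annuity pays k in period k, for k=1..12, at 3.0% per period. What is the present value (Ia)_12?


(Ia)_n = sum_{k=1}^{n} k * v^k, v = 1/(1+i)
v = 0.970874
Sum computed term by term:
(Ia)_12 = 61.2022


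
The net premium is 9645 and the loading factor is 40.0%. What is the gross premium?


Gross = net * (1 + loading)
= 9645 * (1 + 0.4)
= 9645 * 1.4
= 13503.0


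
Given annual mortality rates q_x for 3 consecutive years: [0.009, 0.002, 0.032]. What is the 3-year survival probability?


p_k = 1 - q_k for each year
Survival = product of (1 - q_k)
= 0.991 * 0.998 * 0.968
= 0.9574


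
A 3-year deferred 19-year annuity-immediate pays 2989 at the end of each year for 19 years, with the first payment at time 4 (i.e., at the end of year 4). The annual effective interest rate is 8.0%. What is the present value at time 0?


PV at time 3 of the 19-year annuity-immediate:
a_n = 2989 * (1-(1+0.08)^(-19))/0.08 = 28705.158
Discount back 3 years to time 0:
PV = 28705.158 * (1+0.08)^(-3)
= 28705.158 * 0.793832
= 22787.0799


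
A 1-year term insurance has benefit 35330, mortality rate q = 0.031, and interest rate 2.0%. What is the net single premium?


NSP = benefit * q * v
v = 1/(1+i) = 0.980392
NSP = 35330 * 0.031 * 0.980392
= 1073.7549


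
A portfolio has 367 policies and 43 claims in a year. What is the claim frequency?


frequency = claims / policies
= 43 / 367
= 0.1172


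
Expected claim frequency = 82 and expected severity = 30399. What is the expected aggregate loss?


E[S] = E[N] * E[X]
= 82 * 30399
= 2.4927e+06


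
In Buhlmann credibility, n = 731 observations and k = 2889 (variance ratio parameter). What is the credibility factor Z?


Z = n / (n + k)
= 731 / (731 + 2889)
= 731 / 3620
= 0.2019


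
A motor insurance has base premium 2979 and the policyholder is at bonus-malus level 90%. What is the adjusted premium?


adjusted = base * BM_level / 100
= 2979 * 90 / 100
= 2979 * 0.9
= 2681.1


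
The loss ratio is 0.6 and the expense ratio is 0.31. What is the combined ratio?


Combined ratio = loss ratio + expense ratio
= 0.6 + 0.31
= 0.91


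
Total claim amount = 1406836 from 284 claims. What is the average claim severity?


severity = total / number
= 1406836 / 284
= 4953.6479


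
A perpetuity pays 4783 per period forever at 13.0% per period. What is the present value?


PV = PMT / i
= 4783 / 0.13
= 36792.3077


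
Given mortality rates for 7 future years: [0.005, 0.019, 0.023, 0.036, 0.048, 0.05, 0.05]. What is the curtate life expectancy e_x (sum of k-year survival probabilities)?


e_x = sum_{k=1}^{n} k_p_x
k_p_x values:
  1_p_x = 0.995
  2_p_x = 0.976095
  3_p_x = 0.953645
  4_p_x = 0.919314
  5_p_x = 0.875187
  6_p_x = 0.831427
  7_p_x = 0.789856
e_x = 6.3405


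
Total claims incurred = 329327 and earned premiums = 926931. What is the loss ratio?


Loss ratio = claims / premiums
= 329327 / 926931
= 0.3553


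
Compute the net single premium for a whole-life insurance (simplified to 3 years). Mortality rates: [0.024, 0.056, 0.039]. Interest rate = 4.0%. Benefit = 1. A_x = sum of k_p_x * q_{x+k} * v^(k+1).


v = 0.961538
Year 0: k_p_x=1.0, q=0.024, term=0.023077
Year 1: k_p_x=0.976, q=0.056, term=0.050533
Year 2: k_p_x=0.921344, q=0.039, term=0.031944
A_x = 0.1056


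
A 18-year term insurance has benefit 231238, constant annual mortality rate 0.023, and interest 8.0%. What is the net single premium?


NSP = benefit * sum_{k=0}^{n-1} k_p_x * q * v^(k+1)
With constant q=0.023, v=0.925926
Sum = 0.186542
NSP = 231238 * 0.186542
= 43135.5635


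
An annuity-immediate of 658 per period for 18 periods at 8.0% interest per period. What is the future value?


FV = PMT * ((1+i)^n - 1) / i
= 658 * ((1.08)^18 - 1) / 0.08
= 658 * (3.996019 - 1) / 0.08
= 24642.2604


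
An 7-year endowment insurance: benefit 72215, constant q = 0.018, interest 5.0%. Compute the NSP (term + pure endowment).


Term component = 7152.5638
Pure endowment = 7_p_x * v^7 * benefit = 0.880604 * 0.710681 * 72215 = 45194.2035
NSP = 52346.7673


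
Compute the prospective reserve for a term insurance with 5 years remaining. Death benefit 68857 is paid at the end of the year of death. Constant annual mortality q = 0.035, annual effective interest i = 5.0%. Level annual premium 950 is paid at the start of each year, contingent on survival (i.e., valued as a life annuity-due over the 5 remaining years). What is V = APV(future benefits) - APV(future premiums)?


v = 1/(1+i) = 0.952381
APV(future benefits) per unit = sum_{k=0}^{4} k_p_x * q * v^(k+1) = 0.14178
APV(future benefits) = 68857 * 0.14178 = 9762.5443
Life annuity-due factor ä_{x:5} = sum_{k=0}^{4} k_p_x * v^k = 4.253399
APV(future premiums) = 950 * 4.253399 = 4040.7295
V = 9762.5443 - 4040.7295
= 5721.8148


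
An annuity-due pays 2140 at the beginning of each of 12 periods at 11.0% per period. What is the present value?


PV_due = PMT * (1-(1+i)^(-n))/i * (1+i)
PV_immediate = 13893.6422
PV_due = 13893.6422 * 1.11
= 15421.9428


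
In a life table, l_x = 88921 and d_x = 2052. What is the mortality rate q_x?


q_x = d_x / l_x
= 2052 / 88921
= 0.0231


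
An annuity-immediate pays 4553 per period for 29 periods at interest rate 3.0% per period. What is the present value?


PV = PMT * (1 - (1+i)^(-n)) / i
= 4553 * (1 - (1+0.03)^(-29)) / 0.03
= 4553 * (1 - 0.424346) / 0.03
= 4553 * 19.188455
= 87365.0337


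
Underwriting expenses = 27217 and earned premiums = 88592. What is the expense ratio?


Expense ratio = expenses / premiums
= 27217 / 88592
= 0.3072


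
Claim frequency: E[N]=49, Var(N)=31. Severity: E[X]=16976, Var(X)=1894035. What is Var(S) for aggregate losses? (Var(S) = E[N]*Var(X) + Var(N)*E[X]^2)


Var(S) = E[N]*Var(X) + Var(N)*E[X]^2
= 49*1894035 + 31*16976^2
= 92807715 + 8933721856
= 9.0265e+09


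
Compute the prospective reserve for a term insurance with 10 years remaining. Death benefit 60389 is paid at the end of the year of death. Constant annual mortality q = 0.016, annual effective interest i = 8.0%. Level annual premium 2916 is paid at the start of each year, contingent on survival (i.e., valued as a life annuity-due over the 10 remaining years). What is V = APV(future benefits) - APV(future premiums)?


v = 1/(1+i) = 0.925926
APV(future benefits) per unit = sum_{k=0}^{9} k_p_x * q * v^(k+1) = 0.100967
APV(future benefits) = 60389 * 0.100967 = 6097.3052
Life annuity-due factor ä_{x:10} = sum_{k=0}^{9} k_p_x * v^k = 6.815283
APV(future premiums) = 2916 * 6.815283 = 19873.364
V = 6097.3052 - 19873.364
= -13776.0588


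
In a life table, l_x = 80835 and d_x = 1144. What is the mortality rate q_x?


q_x = d_x / l_x
= 1144 / 80835
= 0.0142


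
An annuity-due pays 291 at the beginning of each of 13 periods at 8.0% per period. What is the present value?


PV_due = PMT * (1-(1+i)^(-n))/i * (1+i)
PV_immediate = 2299.9988
PV_due = 2299.9988 * 1.08
= 2483.9987


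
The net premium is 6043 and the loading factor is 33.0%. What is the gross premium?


Gross = net * (1 + loading)
= 6043 * (1 + 0.33)
= 6043 * 1.33
= 8037.19


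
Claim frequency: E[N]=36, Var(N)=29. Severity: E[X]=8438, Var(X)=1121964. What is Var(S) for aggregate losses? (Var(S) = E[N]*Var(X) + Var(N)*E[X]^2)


Var(S) = E[N]*Var(X) + Var(N)*E[X]^2
= 36*1121964 + 29*8438^2
= 40390704 + 2064795476
= 2.1052e+09


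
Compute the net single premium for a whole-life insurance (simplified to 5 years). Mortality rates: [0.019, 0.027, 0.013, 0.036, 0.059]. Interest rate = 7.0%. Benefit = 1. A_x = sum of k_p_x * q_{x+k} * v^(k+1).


v = 0.934579
Year 0: k_p_x=1.0, q=0.019, term=0.017757
Year 1: k_p_x=0.981, q=0.027, term=0.023135
Year 2: k_p_x=0.954513, q=0.013, term=0.010129
Year 3: k_p_x=0.942104, q=0.036, term=0.025874
Year 4: k_p_x=0.908189, q=0.059, term=0.038204
A_x = 0.1151


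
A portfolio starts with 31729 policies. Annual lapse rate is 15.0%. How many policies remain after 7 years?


remaining = initial * (1 - lapse)^years
= 31729 * (1 - 0.15)^7
= 31729 * 0.320577
= 10171.5904


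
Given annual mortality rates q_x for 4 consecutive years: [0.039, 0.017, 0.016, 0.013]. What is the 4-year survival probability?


p_k = 1 - q_k for each year
Survival = product of (1 - q_k)
= 0.961 * 0.983 * 0.984 * 0.987
= 0.9175


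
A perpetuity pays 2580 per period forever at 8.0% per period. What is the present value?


PV = PMT / i
= 2580 / 0.08
= 32250.0


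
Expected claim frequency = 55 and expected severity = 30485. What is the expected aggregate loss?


E[S] = E[N] * E[X]
= 55 * 30485
= 1.6767e+06


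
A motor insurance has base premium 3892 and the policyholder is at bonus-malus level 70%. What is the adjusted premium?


adjusted = base * BM_level / 100
= 3892 * 70 / 100
= 3892 * 0.7
= 2724.4


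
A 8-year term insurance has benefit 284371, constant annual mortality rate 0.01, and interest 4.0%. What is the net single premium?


NSP = benefit * sum_{k=0}^{n-1} k_p_x * q * v^(k+1)
With constant q=0.01, v=0.961538
Sum = 0.065152
NSP = 284371 * 0.065152
= 18527.3104


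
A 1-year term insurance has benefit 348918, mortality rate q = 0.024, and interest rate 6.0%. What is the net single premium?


NSP = benefit * q * v
v = 1/(1+i) = 0.943396
NSP = 348918 * 0.024 * 0.943396
= 7900.0302


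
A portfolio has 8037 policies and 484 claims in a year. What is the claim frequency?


frequency = claims / policies
= 484 / 8037
= 0.0602


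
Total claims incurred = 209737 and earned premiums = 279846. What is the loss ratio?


Loss ratio = claims / premiums
= 209737 / 279846
= 0.7495


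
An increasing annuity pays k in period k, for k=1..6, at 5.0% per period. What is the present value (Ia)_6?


(Ia)_n = sum_{k=1}^{n} k * v^k, v = 1/(1+i)
v = 0.952381
Sum computed term by term:
(Ia)_6 = 17.0437


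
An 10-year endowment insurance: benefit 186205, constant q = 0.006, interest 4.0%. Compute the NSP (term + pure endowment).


Term component = 8838.081
Pure endowment = 10_p_x * v^10 * benefit = 0.941594 * 0.675564 * 186205 = 118446.3793
NSP = 127284.4602


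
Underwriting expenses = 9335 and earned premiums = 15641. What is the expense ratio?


Expense ratio = expenses / premiums
= 9335 / 15641
= 0.5968


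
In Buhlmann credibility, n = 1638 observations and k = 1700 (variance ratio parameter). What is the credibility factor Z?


Z = n / (n + k)
= 1638 / (1638 + 1700)
= 1638 / 3338
= 0.4907


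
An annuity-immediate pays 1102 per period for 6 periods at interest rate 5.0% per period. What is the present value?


PV = PMT * (1 - (1+i)^(-n)) / i
= 1102 * (1 - (1+0.05)^(-6)) / 0.05
= 1102 * (1 - 0.746215) / 0.05
= 1102 * 5.075692
= 5593.4127


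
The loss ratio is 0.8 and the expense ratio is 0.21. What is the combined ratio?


Combined ratio = loss ratio + expense ratio
= 0.8 + 0.21
= 1.01


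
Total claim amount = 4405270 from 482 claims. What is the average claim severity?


severity = total / number
= 4405270 / 482
= 9139.5643


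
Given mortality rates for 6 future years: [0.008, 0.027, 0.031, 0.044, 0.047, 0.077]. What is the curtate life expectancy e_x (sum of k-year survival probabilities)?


e_x = sum_{k=1}^{n} k_p_x
k_p_x values:
  1_p_x = 0.992
  2_p_x = 0.965216
  3_p_x = 0.935294
  4_p_x = 0.894141
  5_p_x = 0.852117
  6_p_x = 0.786504
e_x = 5.4253


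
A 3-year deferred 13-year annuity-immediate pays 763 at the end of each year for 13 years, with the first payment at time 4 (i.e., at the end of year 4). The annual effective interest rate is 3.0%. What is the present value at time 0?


PV at time 3 of the 13-year annuity-immediate:
a_n = 763 * (1-(1+0.03)^(-13))/0.03 = 8114.4709
Discount back 3 years to time 0:
PV = 8114.4709 * (1+0.03)^(-3)
= 8114.4709 * 0.915142
= 7425.8904


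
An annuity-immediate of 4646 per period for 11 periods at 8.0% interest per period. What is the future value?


FV = PMT * ((1+i)^n - 1) / i
= 4646 * ((1.08)^11 - 1) / 0.08
= 4646 * (2.331639 - 1) / 0.08
= 77334.9348


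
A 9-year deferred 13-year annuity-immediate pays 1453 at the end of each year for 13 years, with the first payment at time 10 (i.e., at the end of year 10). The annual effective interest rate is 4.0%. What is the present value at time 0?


PV at time 9 of the 13-year annuity-immediate:
a_n = 1453 * (1-(1+0.04)^(-13))/0.04 = 14509.1463
Discount back 9 years to time 0:
PV = 14509.1463 * (1+0.04)^(-9)
= 14509.1463 * 0.702587
= 10193.9337
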